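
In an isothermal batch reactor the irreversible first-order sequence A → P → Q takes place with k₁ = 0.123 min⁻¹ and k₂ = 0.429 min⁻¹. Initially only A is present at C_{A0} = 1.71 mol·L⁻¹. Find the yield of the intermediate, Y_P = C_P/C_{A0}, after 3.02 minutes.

The intermediate concentration in a first-order A→B→C sequence is C_P = k₁C_{A0}(e^(−k₁t) − e^(−k₂t))/(k₂−k₁).
e^(−k₁t) = e^(−0.123×3.02) = e^(−0.3715) = 0.6897; e^(−k₂t) = e^(−1.296) = 0.2737.
C_P = 0.123×1.71/(0.429−0.123) × (0.6897−0.2737) = 0.6874×0.4160 = 0.2859 mol·L⁻¹.
Y_P = C_P/C_{A0} = 0.2859/1.71 = 0.167.

0.167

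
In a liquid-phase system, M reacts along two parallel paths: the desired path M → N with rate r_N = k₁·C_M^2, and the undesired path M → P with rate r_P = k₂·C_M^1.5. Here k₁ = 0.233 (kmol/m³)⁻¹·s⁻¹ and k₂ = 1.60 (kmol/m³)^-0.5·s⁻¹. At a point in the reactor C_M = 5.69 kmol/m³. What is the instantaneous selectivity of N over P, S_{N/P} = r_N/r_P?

S_{N/P} = r_N/r_P = (k₁·C_M^2)/(k₂·C_M^1.5) = (k₁/k₂)·C_M^0.5.
= (0.233×5.690^2) / (1.60×5.690^1.5) = 7.544/21.72 = 0.347.

0.347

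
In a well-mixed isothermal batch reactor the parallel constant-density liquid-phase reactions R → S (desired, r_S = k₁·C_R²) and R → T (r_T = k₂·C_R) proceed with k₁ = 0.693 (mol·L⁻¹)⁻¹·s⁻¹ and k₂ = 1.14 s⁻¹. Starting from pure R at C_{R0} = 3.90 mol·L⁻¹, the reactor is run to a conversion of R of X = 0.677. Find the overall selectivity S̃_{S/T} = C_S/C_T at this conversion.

1.48

C_R = C_{R0}(1−X) = 1.260 mol·L⁻¹.
Along a PFR/batch, dC_T/dC_R = −r_T/(r_S+r_T) = −k₂/(k₂+k₁·C_R).
Integrating from C_{R0} to C_R: C_T = (1.14/0.693)·ln[(1.14+0.693·3.90)/(1.14+0.693·1.26)] = 1.645·ln(3.843/2.013) = 1.064 mol·L⁻¹.
Then C_S = (C_{R0}−C_R) − C_T = 2.640 − 1.064 = 1.577 mol·L⁻¹.
S̃_{S/T} = C_S/C_T = 1.577/1.064 = 1.48.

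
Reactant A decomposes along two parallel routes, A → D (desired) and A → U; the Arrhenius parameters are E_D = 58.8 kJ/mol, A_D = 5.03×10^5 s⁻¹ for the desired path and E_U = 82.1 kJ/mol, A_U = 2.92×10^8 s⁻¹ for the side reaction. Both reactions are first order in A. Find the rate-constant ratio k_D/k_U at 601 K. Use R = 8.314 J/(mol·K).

With equal orders, S_{D/U} = k_D/k_U = (A_D/A_U)·exp[(E_U−E_D)/(RT)].
(E_U−E_D)/(RT) = (82.1−58.8)×10³/(8.314×601) = 23300/4997 = 4.663.
k_D/k_U = (5.03×10^5/2.92×10^8)·exp(4.663) = 0.001723 × 106.0 = 0.183.

0.183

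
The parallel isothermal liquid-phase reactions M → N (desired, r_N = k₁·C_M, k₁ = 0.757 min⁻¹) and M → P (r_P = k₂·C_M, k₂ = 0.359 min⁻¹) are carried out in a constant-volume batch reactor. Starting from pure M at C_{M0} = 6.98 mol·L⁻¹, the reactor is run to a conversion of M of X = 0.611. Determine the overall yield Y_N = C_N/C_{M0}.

C_M = C_{M0}(1−X) = 2.715 mol·L⁻¹.
Both paths are first order in M, so the instantaneous fraction to N is constant: dC_N/d(−C_M) = k₁/(k₁+k₂) = 0.6783.
C_N = 0.6783·(C_{M0}−C_M) = 0.6783×4.265 = 2.89 mol·L⁻¹.
Y_N = C_N/C_{M0} = 2.893/6.98 = 0.414.

0.414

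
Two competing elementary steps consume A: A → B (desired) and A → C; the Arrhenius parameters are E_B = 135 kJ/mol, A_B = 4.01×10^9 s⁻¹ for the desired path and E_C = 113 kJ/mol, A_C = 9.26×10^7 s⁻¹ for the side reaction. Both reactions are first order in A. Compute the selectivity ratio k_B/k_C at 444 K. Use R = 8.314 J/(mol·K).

Since both paths have the same order in A, the concentration cancels and S_{B/C} = k_B/k_C = (A_B/A_C)·exp[(E_C−E_B)/(RT)].
(E_C−E_B)/(RT) = (113−135)×10³/(8.314×444) = -22000/3691 = -5.960.
k_B/k_C = (4.01×10^9/9.26×10^7)·exp(-5.960) = 43.30 × 0.002580 = 0.112.

0.112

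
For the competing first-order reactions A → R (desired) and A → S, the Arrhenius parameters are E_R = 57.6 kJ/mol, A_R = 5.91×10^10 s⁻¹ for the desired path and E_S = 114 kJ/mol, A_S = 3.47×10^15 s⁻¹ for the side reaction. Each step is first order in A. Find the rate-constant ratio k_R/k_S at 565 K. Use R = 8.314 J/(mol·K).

2.79

With equal orders, S_{R/S} = k_R/k_S = (A_R/A_S)·exp[(E_S−E_R)/(RT)].
(E_S−E_R)/(RT) = (114−57.6)×10³/(8.314×565) = 56400/4697 = 12.01.
k_R/k_S = (5.91×10^10/3.47×10^15)·exp(12.01) = 1.703×10^-5 × 1.638×10^5 = 2.79.
Since E_R < E_S, lowering the temperature improves selectivity toward R.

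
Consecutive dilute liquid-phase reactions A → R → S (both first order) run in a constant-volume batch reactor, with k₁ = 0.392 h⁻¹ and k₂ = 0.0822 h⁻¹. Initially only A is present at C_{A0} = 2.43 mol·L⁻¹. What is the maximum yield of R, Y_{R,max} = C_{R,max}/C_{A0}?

0.661

At the optimum, C_{R,max}/C_{A0} = (k₁/k₂)^[k₂/(k₂−k₁)].
= (0.392/0.0822)^(0.0822/(0.0822−0.392)) = (4.769)^(-0.2653) = 0.6607.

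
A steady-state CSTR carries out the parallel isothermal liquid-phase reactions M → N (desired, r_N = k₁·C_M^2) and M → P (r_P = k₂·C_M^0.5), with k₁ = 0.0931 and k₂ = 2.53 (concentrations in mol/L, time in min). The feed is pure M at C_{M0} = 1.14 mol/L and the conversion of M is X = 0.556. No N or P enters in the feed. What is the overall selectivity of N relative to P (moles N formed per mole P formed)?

0.0133

Exit C_M = C_{M0}(1−X) = 1.14×0.444 = 0.5062 mol/L.
In a CSTR the entire volume is at exit conditions, so r_N = 0.0931×0.5062^2 = 0.02385 and r_P = 2.53×0.5062^0.5 = 1.800.
Overall selectivity = C_N/C_P = r_Nτ/(r_Pτ) = r_N/r_P = 0.0133.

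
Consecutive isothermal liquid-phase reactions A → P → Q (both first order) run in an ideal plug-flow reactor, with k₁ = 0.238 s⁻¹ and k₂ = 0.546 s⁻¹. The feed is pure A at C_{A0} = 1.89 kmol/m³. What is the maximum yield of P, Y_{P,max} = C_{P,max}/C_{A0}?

Evaluating C_P at τ_opt = ln(k₂/k₁)/(k₂−k₁) gives C_{P,max}/C_{A0} = (k₁/k₂)^[k₂/(k₂−k₁)].
= (0.238/0.546)^(0.546/(0.546−0.238)) = (0.4359)^(1.773) = 0.2295.

0.229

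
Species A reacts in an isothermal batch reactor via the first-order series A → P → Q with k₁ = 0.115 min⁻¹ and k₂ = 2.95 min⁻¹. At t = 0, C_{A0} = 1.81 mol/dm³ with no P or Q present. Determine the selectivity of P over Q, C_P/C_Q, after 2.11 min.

The intermediate concentration in a first-order A→B→C sequence is C_P = k₁C_{A0}(e^(−k₁t) − e^(−k₂t))/(k₂−k₁).
e^(−k₁t) = e^(−0.115×2.11) = e^(−0.2427) = 0.7845; e^(−k₂t) = e^(−6.224) = 0.001980.
C_P = 0.115×1.81/(2.95−0.115) × (0.7845−0.001980) = 0.07342×0.7826 = 0.05746 mol/dm³.
C_A = C_{A0}e^(−k₁t) = 1.420 mol/dm³, so C_Q = C_{A0}−C_A−C_P = 0.3325 mol/dm³; C_P/C_Q = 0.173.

0.173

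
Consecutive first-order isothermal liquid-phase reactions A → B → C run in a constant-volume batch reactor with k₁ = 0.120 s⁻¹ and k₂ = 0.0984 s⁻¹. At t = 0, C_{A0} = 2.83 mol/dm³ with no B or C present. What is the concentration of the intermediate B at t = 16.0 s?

The intermediate concentration in a first-order A→B→C sequence is C_B = k₁C_{A0}(e^(−k₁t) − e^(−k₂t))/(k₂−k₁).
e^(−k₁t) = e^(−0.120×16.0) = e^(−1.920) = 0.1466; e^(−k₂t) = e^(−1.574) = 0.2071.
C_B = 0.120×2.83/(0.0984−0.120) × (0.1466−0.2071) = (-15.72)×(-0.06052) = 0.9516 mol/dm³.

0.952 mol/dm³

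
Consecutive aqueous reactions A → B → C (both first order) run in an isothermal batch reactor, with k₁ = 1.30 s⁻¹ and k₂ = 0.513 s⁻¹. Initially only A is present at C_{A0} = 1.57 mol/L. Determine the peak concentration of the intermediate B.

0.856 mol/L

Evaluating C_B at t_opt = ln(k₂/k₁)/(k₂−k₁) gives C_{B,max}/C_{A0} = (k₁/k₂)^[k₂/(k₂−k₁)].
= (1.30/0.513)^(0.513/(0.513−1.30)) = (2.534)^(-0.6518) = 0.5455.
C_{B,max} = 0.5455×1.57 = 0.856 mol/L.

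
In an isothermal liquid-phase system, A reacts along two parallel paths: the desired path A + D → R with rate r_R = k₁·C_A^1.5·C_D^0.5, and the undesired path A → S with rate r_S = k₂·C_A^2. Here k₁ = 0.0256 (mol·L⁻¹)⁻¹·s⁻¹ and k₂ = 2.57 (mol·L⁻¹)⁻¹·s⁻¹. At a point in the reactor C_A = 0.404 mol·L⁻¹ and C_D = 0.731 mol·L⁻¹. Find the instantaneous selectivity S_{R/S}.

S_{R/S} = r_R/r_S = (k₁·C_A^1.5·C_D^0.5)/(k₂·C_A^2) = (k₁/k₂)·C_A^-0.5·C_D^0.5.
= (0.0256×0.4040^1.5×0.7310^0.5) / (2.57×0.4040^2) = 0.005620/0.4195 = 0.0134.

0.0134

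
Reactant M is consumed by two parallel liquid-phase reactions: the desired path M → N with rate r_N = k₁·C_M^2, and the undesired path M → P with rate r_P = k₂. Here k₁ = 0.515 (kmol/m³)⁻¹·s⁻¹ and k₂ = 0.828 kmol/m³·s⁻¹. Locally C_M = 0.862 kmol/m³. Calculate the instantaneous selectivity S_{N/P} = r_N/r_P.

0.462

S_{N/P} = r_N/r_P = (k₁·C_M^2)/(k₂) = (k₁/k₂)·C_M^2.
= (0.515×0.8620^2) / (0.828) = 0.3827/0.8280 = 0.462.
Since the desired path is higher order in M, keeping C_M high (PFR or concentrated feed) favours N.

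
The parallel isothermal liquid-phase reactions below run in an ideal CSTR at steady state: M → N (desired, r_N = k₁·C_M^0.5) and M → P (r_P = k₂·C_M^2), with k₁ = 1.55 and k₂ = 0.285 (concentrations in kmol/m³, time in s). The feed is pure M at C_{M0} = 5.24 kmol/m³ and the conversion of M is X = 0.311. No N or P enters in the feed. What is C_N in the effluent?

0.721 kmol/m³

Exit C_M = C_{M0}(1−X) = 5.24×0.689 = 3.610 kmol/m³.
In a CSTR the entire volume is at exit conditions, so r_N = 1.55×3.610^0.5 = 2.945 and r_P = 0.285×3.610^2 = 3.715.
Fraction of consumed M going to N: r_N/(r_N+r_P) = 0.4422.
C_N = 0.4422·C_{M0}·X = 0.4422×5.24×0.311 = 0.721 kmol/m³.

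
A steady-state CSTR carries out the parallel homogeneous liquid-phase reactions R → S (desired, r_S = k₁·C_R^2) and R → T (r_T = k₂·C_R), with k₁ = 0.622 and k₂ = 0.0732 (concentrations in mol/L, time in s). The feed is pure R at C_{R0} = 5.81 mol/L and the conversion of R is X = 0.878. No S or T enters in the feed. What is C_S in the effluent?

4.37 mol/L

Exit C_R = C_{R0}(1−X) = 5.81×0.122 = 0.7088 mol/L.
In a CSTR the entire volume is at exit conditions, so r_S = 0.622×0.7088^2 = 0.3125 and r_T = 0.0732×0.7088 = 0.05189.
Fraction of consumed R going to S: r_S/(r_S+r_T) = 0.8576.
C_S = 0.8576·C_{R0}·X = 0.8576×5.81×0.878 = 4.37 mol/L.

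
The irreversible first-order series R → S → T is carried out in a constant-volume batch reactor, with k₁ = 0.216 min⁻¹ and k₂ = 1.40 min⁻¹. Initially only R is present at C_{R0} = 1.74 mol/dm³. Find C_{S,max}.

Evaluating C_S at t_opt = ln(k₂/k₁)/(k₂−k₁) gives C_{S,max}/C_{R0} = (k₁/k₂)^[k₂/(k₂−k₁)].
= (0.216/1.40)^(1.40/(1.40−0.216)) = (0.1543)^(1.182) = 0.1097.
C_{S,max} = 0.1097×1.74 = 0.191 mol/dm³.

0.191 mol/dm³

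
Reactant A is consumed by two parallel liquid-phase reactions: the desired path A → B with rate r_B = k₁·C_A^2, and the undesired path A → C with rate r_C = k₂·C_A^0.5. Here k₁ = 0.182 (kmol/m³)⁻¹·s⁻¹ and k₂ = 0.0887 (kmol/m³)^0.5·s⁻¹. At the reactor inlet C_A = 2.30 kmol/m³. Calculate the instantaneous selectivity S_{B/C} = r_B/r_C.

S_{B/C} = r_B/r_C = (k₁·C_A^2)/(k₂·C_A^0.5) = (k₁/k₂)·C_A^1.5.
= (0.182×2.300^2) / (0.0887×2.300^0.5) = 0.9628/0.1345 = 7.16.

7.16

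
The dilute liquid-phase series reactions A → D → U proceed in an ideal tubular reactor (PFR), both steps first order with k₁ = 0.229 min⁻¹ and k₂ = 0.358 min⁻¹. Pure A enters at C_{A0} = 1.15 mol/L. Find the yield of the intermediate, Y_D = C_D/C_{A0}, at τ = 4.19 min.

The intermediate concentration in a first-order A→B→C sequence is C_D = k₁C_{A0}(e^(−k₁τ) − e^(−k₂τ))/(k₂−k₁).
e^(−k₁τ) = e^(−0.229×4.19) = e^(−0.9595) = 0.3831; e^(−k₂τ) = e^(−1.500) = 0.2231.
C_D = 0.229×1.15/(0.358−0.229) × (0.3831−0.2231) = 2.041×0.1600 = 0.3265 mol/L.
Y_D = C_D/C_{A0} = 0.3265/1.15 = 0.284.

0.284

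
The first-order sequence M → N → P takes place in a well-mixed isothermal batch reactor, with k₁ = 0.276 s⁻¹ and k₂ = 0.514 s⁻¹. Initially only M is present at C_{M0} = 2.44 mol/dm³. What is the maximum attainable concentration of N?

At the optimum, C_{N,max}/C_{M0} = (k₁/k₂)^[k₂/(k₂−k₁)].
= (0.276/0.514)^(0.514/(0.514−0.276)) = (0.5370)^(2.160) = 0.2611.
C_{N,max} = 0.2611×2.44 = 0.637 mol/dm³.

0.637 mol/dm³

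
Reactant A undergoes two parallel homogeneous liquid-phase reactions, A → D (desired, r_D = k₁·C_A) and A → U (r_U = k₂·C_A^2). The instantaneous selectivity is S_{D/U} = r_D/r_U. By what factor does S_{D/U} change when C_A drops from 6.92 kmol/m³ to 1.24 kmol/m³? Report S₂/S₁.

S_{D/U} = (k₁/k₂)·C_A⁻¹, so S₂/S₁ = (C_{A,2}/C_{A,1})⁻¹.
= 6.92/1.24 = 5.58.
Selectivity toward D rises as C_A falls — low-concentration operation is favoured.

5.58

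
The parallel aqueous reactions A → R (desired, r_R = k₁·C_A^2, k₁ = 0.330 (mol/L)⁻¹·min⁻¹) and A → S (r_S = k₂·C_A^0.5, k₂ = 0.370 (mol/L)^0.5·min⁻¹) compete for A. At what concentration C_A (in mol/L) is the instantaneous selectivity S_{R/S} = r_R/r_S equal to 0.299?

S_{R/S} = (k₁/k₂)·C_A^1.5 ⇒ C_A = (S·k₂/k₁)^(1/1.5).
= (0.299×0.370/0.330)^(0.6667) = (0.3352)^(0.6667) = 0.483 mol/L.

0.483 mol/L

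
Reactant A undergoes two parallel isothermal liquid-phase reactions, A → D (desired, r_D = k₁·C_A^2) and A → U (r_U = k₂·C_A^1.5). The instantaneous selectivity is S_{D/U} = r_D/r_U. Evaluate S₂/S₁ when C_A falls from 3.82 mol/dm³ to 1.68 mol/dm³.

S_{D/U} = (k₁/k₂)·C_A^0.5, so S₂/S₁ = (C_{A,2}/C_{A,1})^0.5.
= (1.68/3.82)^0.5 = (0.4398)^0.5 = 0.663.

0.663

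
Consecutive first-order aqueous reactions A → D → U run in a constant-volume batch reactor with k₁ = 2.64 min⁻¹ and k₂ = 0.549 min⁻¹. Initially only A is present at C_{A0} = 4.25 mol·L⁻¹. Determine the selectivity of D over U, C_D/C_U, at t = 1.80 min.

0.862

For first-order series with pure A initially, C_D(t) = k₁C_{A0}/(k₂−k₁)·(e^(−k₁t) − e^(−k₂t)).
e^(−k₁t) = e^(−2.64×1.80) = e^(−4.752) = 0.008634; e^(−k₂t) = e^(−0.9882) = 0.3722.
C_D = 2.64×4.25/(0.549−2.64) × (0.008634−0.3722) = (-5.366)×(-0.3636) = 1.951 mol·L⁻¹.
C_A = C_{A0}e^(−k₁t) = 0.03670 mol·L⁻¹, so C_U = C_{A0}−C_A−C_D = 2.262 mol·L⁻¹; C_D/C_U = 0.862.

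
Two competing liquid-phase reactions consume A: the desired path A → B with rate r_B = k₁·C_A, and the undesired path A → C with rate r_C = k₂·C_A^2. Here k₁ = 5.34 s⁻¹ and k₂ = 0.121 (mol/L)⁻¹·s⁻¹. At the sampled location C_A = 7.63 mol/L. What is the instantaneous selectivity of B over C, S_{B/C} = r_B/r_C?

S_{B/C} = r_B/r_C = (k₁·C_A)/(k₂·C_A^2) = (k₁/k₂)·C_A⁻¹.
= (5.34×7.630) / (0.121×7.630^2) = 40.74/7.044 = 5.78.
The undesired path is higher order in A, so low C_A (CSTR or dilute feed) favours B.

5.78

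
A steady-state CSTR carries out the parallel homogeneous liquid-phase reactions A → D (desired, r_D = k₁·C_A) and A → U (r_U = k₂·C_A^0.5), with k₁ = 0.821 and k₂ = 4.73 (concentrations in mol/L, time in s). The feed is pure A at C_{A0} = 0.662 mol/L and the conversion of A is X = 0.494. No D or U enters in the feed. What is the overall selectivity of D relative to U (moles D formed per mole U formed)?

Exit C_A = C_{A0}(1−X) = 0.662×0.506 = 0.3350 mol/L.
In a CSTR the entire volume is at exit conditions, so r_D = 0.821×0.3350 = 0.2750 and r_U = 4.73×0.3350^0.5 = 2.738.
Overall selectivity = C_D/C_U = r_Dτ/(r_Uτ) = r_D/r_U = 0.100.

0.100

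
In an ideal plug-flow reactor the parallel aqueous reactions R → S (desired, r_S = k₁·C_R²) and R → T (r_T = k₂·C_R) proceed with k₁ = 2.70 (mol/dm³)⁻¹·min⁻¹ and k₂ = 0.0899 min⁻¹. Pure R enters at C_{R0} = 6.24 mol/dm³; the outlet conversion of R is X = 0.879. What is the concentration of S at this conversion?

C_R = C_{R0}(1−X) = 0.7550 mol/dm³.
Along a PFR/batch, dC_T/dC_R = −r_T/(r_S+r_T) = −k₂/(k₂+k₁·C_R).
Integrating from C_{R0} to C_R: C_T = (0.0899/2.70)·ln[(0.0899+2.70·6.24)/(0.0899+2.70·0.755)] = 0.03330·ln(16.94/2.129) = 0.06906 mol/dm³.
Then C_S = (C_{R0}−C_R) − C_T = 5.485 − 0.06906 = 5.416 mol/dm³.

5.42 mol/dm³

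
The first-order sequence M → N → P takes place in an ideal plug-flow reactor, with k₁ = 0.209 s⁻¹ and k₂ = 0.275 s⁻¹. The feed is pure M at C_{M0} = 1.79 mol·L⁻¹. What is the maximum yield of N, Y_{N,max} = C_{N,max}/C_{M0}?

0.319

Evaluating C_N at τ_opt = ln(k₂/k₁)/(k₂−k₁) gives C_{N,max}/C_{M0} = (k₁/k₂)^[k₂/(k₂−k₁)].
= (0.209/0.275)^(0.275/(0.275−0.209)) = (0.7600)^(4.167) = 0.3187.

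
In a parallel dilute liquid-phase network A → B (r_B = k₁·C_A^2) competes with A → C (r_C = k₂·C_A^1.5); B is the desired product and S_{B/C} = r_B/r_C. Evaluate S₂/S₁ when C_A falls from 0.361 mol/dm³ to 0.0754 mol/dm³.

S_{B/C} = (k₁/k₂)·C_A^0.5, so S₂/S₁ = (C_{A,2}/C_{A,1})^0.5.
= (0.0754/0.361)^0.5 = (0.2089)^0.5 = 0.457.

0.457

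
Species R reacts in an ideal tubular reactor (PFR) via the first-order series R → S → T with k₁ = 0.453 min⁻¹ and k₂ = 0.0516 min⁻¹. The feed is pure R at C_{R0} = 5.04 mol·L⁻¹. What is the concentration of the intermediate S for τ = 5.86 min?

3.80 mol·L⁻¹

Solving the coupled first-order balances gives C_S(τ) = [k₁/(k₂−k₁)]·C_{R0}·(e^(−k₁τ) − e^(−k₂τ)).
e^(−k₁τ) = e^(−0.453×5.86) = e^(−2.655) = 0.07033; e^(−k₂τ) = e^(−0.3024) = 0.7391.
C_S = 0.453×5.04/(0.0516−0.453) × (0.07033−0.7391) = (-5.688)×(-0.6687) = 3.804 mol·L⁻¹.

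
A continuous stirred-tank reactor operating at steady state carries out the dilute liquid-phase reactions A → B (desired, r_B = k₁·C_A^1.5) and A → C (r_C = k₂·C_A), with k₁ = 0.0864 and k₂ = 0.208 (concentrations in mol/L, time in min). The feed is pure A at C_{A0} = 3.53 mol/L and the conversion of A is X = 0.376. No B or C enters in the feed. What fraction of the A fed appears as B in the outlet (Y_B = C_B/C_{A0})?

Exit C_A = C_{A0}(1−X) = 3.53×0.624 = 2.203 mol/L.
A CSTR operates uniformly at the exit composition, giving r_B = 0.2825 and r_C = 0.4582 (each k·C_A^n at C_A = 2.203).
Fraction of consumed A going to B: r_B/(r_B+r_C) = 0.3814.
C_B = 0.3814·C_{A0}·X = 0.3814×3.53×0.376 = 0.506 mol/L; Y_B = C_B/C_{A0} = 0.143.

0.143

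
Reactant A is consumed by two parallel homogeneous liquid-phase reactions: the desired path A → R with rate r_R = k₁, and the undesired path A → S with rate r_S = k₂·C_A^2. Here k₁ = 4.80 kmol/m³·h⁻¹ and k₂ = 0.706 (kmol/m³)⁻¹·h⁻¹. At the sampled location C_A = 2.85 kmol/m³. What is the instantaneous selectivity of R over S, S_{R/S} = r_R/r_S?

0.837

S_{R/S} = r_R/r_S = (k₁)/(k₂·C_A^2) = (k₁/k₂)·C_A^-2.
= (4.80) / (0.706×2.850^2) = 4.800/5.734 = 0.837.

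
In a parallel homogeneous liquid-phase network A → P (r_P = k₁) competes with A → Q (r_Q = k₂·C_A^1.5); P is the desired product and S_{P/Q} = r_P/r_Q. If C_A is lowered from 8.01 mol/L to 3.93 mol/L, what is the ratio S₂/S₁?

2.91

S_{P/Q} = (k₁/k₂)·C_A^-1.5, so S₂/S₁ = (C_{A,2}/C_{A,1})^-1.5.
= (3.93/8.01)^(-1.5) = (0.4906)^(-1.5) = 2.91.
Selectivity toward P rises as C_A falls — low-concentration operation is favoured.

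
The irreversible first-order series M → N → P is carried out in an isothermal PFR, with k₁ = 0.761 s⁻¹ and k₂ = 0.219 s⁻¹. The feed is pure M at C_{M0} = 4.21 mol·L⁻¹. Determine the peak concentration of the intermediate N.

2.55 mol·L⁻¹

At the optimum, C_{N,max}/C_{M0} = (k₁/k₂)^[k₂/(k₂−k₁)].
= (0.761/0.219)^(0.219/(0.219−0.761)) = (3.475)^(-0.4041) = 0.6045.
C_{N,max} = 0.6045×4.21 = 2.55 mol·L⁻¹.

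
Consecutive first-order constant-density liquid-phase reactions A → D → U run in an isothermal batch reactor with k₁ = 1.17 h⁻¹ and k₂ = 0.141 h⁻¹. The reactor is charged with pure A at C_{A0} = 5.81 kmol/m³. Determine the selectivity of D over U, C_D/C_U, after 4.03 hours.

The intermediate concentration in a first-order A→B→C sequence is C_D = k₁C_{A0}(e^(−k₁t) − e^(−k₂t))/(k₂−k₁).
e^(−k₁t) = e^(−1.17×4.03) = e^(−4.715) = 0.008959; e^(−k₂t) = e^(−0.5682) = 0.5665.
C_D = 1.17×5.81/(0.141−1.17) × (0.008959−0.5665) = (-6.606)×(-0.5576) = 3.683 kmol/m³.
C_A = C_{A0}e^(−k₁t) = 0.05205 kmol/m³, so C_U = C_{A0}−C_A−C_D = 2.075 kmol/m³; C_D/C_U = 1.78.

1.78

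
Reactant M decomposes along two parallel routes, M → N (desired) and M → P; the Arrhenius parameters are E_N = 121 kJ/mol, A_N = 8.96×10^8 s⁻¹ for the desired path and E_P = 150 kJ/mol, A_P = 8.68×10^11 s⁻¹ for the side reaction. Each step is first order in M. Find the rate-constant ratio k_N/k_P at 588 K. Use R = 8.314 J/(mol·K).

Since both paths have the same order in M, the concentration cancels and S_{N/P} = k_N/k_P = (A_N/A_P)·exp[(E_P−E_N)/(RT)].
(E_P−E_N)/(RT) = (150−121)×10³/(8.314×588) = 29000/4889 = 5.932.
k_N/k_P = (8.96×10^8/8.68×10^11)·exp(5.932) = 0.001032 × 377.0 = 0.389.

0.389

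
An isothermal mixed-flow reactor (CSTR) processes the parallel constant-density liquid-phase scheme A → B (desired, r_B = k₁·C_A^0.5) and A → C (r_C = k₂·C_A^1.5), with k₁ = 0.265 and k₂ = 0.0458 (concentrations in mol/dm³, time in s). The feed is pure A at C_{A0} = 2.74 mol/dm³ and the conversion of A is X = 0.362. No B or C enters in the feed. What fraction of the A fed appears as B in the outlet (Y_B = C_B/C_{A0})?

Exit C_A = C_{A0}(1−X) = 2.74×0.638 = 1.748 mol/dm³.
In a CSTR the entire volume is at exit conditions, so r_B = 0.265×1.748^0.5 = 0.3504 and r_C = 0.0458×1.748^1.5 = 0.1059.
Fraction of consumed A going to B: r_B/(r_B+r_C) = 0.7680.
C_B = 0.7680·C_{A0}·X = 0.7680×2.74×0.362 = 0.762 mol/dm³; Y_B = C_B/C_{A0} = 0.278.

0.278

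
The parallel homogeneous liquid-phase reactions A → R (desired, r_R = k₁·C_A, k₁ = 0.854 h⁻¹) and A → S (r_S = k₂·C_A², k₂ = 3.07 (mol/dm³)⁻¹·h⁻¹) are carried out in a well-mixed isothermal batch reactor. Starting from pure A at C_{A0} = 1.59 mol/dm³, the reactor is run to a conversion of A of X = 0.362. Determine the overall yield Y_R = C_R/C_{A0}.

0.0644

C_A = C_{A0}(1−X) = 1.014 mol/dm³.
Along a PFR/batch, dC_R/dC_A = −r_R/(r_R+r_S) = −k₁/(k₁+k₂·C_A).
Integrating from C_{A0} to C_A: C_R = (0.854/3.07)·ln[(0.854+3.07·1.59)/(0.854+3.07·1.01)] = 0.2782·ln(5.735/3.968) = 0.1025 mol/dm³.
Y_R = C_R/C_{A0} = 0.1025/1.59 = 0.0644.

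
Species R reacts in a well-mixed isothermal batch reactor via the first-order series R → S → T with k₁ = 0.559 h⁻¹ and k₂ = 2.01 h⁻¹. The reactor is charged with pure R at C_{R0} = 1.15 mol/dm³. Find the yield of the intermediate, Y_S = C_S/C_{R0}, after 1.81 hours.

For first-order series with pure R initially, C_S(t) = k₁C_{R0}/(k₂−k₁)·(e^(−k₁t) − e^(−k₂t)).
e^(−k₁t) = e^(−0.559×1.81) = e^(−1.012) = 0.3636; e^(−k₂t) = e^(−3.638) = 0.02630.
C_S = 0.559×1.15/(2.01−0.559) × (0.3636−0.02630) = 0.4430×0.3373 = 0.1494 mol/dm³.
Y_S = C_S/C_{R0} = 0.1494/1.15 = 0.130.

0.130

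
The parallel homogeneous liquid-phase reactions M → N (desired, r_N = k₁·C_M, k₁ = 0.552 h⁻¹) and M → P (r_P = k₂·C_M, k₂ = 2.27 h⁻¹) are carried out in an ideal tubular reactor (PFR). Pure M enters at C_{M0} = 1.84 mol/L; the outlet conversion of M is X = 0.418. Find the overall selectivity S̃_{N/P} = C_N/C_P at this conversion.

C_M = C_{M0}(1−X) = 1.071 mol/L.
Both paths are first order in M, so the instantaneous fraction to N is constant: dC_N/d(−C_M) = k₁/(k₁+k₂) = 0.1956.
C_N = 0.1956·(C_{M0}−C_M) = 0.1956×0.7691 = 0.150 mol/L.
C_P = (C_{M0}−C_M)−C_N = 0.6187 mol/L; S̃_{N/P} = 0.1504/0.6187 = 0.243.

0.243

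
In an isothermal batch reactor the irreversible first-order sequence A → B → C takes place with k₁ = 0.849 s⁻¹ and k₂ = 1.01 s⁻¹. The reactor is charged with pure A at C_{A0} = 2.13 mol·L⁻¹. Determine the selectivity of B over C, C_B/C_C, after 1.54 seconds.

0.753

The intermediate concentration in a first-order A→B→C sequence is C_B = k₁C_{A0}(e^(−k₁t) − e^(−k₂t))/(k₂−k₁).
e^(−k₁t) = e^(−0.849×1.54) = e^(−1.307) = 0.2705; e^(−k₂t) = e^(−1.555) = 0.2111.
C_B = 0.849×2.13/(1.01−0.849) × (0.2705−0.2111) = 11.23×0.05940 = 0.6672 mol·L⁻¹.
C_A = C_{A0}e^(−k₁t) = 0.5762 mol·L⁻¹, so C_C = C_{A0}−C_A−C_B = 0.8866 mol·L⁻¹; C_B/C_C = 0.753.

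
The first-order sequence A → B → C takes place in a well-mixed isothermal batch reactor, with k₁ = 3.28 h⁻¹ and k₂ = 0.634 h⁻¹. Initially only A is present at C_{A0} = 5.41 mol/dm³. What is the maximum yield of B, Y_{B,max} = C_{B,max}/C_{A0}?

0.674

At the optimum, C_{B,max}/C_{A0} = (k₁/k₂)^[k₂/(k₂−k₁)].
= (3.28/0.634)^(0.634/(0.634−3.28)) = (5.174)^(-0.2396) = 0.6745.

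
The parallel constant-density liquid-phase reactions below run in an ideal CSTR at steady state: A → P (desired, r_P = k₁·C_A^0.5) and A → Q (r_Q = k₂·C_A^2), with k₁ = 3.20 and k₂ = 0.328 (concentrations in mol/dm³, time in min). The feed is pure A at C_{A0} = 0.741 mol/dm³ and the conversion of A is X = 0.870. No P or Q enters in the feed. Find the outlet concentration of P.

Exit C_A = C_{A0}(1−X) = 0.741×0.130 = 0.09633 mol/dm³.
In a CSTR the entire volume is at exit conditions, so r_P = 3.20×0.09633^0.5 = 0.9932 and r_Q = 0.328×0.09633^2 = 0.003044.
Fraction of consumed A going to P: r_P/(r_P+r_Q) = 0.9969.
C_P = 0.9969·C_{A0}·X = 0.9969×0.741×0.870 = 0.643 mol/dm³.

0.643 mol/dm³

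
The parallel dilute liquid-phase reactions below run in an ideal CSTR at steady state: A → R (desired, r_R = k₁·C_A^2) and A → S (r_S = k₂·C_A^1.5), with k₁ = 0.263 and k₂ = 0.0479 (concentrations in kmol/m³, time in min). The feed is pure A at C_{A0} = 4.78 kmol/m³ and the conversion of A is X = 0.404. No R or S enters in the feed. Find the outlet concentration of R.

Exit C_A = C_{A0}(1−X) = 4.78×0.596 = 2.849 kmol/m³.
A CSTR operates uniformly at the exit composition, giving r_R = 2.135 and r_S = 0.2303 (each k·C_A^n at C_A = 2.849).
Fraction of consumed A going to R: r_R/(r_R+r_S) = 0.9026.
C_R = 0.9026·C_{A0}·X = 0.9026×4.78×0.404 = 1.74 kmol/m³.

1.74 kmol/m³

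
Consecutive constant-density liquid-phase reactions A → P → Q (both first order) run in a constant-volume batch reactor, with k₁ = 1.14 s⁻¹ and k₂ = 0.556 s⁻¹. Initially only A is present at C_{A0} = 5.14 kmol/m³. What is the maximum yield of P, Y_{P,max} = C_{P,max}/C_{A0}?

0.505

Evaluating C_P at t_opt = ln(k₂/k₁)/(k₂−k₁) gives C_{P,max}/C_{A0} = (k₁/k₂)^[k₂/(k₂−k₁)].
= (1.14/0.556)^(0.556/(0.556−1.14)) = (2.050)^(-0.9521) = 0.5048.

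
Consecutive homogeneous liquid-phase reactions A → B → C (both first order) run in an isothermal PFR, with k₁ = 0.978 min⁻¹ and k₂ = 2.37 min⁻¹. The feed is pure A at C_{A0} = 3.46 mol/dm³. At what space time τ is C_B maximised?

0.636 min

The intermediate peaks when r₁ = r₂, i.e. k₁e^(−k₁τ) = k₂e^(−k₂τ), giving τ_opt = ln(k₂/k₁)/(k₂−k₁).
= ln(2.37/0.978)/(2.37−0.978) = ln(2.423)/1.392 = 0.8851/1.392 = 0.636 min.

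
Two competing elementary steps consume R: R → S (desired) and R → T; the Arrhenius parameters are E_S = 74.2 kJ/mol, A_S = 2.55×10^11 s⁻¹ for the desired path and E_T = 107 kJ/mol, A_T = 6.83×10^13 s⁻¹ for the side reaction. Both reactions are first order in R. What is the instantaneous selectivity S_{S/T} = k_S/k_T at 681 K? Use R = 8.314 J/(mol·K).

With equal orders, S_{S/T} = k_S/k_T = (A_S/A_T)·exp[(E_T−E_S)/(RT)].
(E_T−E_S)/(RT) = (107−74.2)×10³/(8.314×681) = 32800/5662 = 5.793.
k_S/k_T = (2.55×10^11/6.83×10^13)·exp(5.793) = 0.003734 × 328.1 = 1.22.
Since E_S < E_T, lowering the temperature improves selectivity toward S.

1.22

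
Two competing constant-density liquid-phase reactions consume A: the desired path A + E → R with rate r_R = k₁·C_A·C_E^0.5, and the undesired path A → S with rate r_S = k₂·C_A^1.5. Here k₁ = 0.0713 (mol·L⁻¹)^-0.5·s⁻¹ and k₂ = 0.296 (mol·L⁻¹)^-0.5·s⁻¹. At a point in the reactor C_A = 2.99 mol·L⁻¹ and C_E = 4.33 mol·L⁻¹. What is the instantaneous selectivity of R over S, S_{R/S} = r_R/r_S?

S_{R/S} = r_R/r_S = (k₁·C_A·C_E^0.5)/(k₂·C_A^1.5) = (k₁/k₂)·C_A^-0.5·C_E^0.5.
= (0.0713×2.990×4.330^0.5) / (0.296×2.990^1.5) = 0.4436/1.530 = 0.290.

0.290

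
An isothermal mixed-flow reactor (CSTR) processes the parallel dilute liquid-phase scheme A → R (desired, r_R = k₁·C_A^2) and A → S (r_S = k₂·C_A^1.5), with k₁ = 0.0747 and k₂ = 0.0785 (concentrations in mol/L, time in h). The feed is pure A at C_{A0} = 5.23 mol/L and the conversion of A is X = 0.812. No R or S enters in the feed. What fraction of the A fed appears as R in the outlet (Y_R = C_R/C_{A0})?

Exit C_A = C_{A0}(1−X) = 5.23×0.188 = 0.9832 mol/L.
In a CSTR the entire volume is at exit conditions, so r_R = 0.0747×0.9832^2 = 0.07222 and r_S = 0.0785×0.9832^1.5 = 0.07653.
Fraction of consumed A going to R: r_R/(r_R+r_S) = 0.4855.
C_R = 0.4855·C_{A0}·X = 0.4855×5.23×0.812 = 2.06 mol/L; Y_R = C_R/C_{A0} = 0.394.

0.394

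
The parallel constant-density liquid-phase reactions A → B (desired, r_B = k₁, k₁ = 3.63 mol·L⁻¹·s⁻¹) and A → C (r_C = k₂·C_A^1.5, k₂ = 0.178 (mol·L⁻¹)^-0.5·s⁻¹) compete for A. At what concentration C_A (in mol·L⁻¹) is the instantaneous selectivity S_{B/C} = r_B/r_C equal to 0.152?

S_{B/C} = (k₁/k₂)·C_A^-1.5 ⇒ C_A = (S·k₂/k₁)^(1/(-1.5)).
= (0.152×0.178/3.63)^(-0.6667) = (0.007453)^(-0.6667) = 26.2 mol·L⁻¹.

26.2 mol·L⁻¹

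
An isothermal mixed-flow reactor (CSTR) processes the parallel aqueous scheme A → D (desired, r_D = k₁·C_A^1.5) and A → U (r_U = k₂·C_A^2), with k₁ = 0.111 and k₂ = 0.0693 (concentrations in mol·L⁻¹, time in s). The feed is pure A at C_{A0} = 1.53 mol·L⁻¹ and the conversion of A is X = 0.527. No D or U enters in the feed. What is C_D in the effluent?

0.527 mol·L⁻¹

Exit C_A = C_{A0}(1−X) = 1.53×0.473 = 0.7237 mol·L⁻¹.
In a CSTR the entire volume is at exit conditions, so r_D = 0.111×0.7237^1.5 = 0.06834 and r_U = 0.0693×0.7237^2 = 0.03629.
Fraction of consumed A going to D: r_D/(r_D+r_U) = 0.6531.
C_D = 0.6531·C_{A0}·X = 0.6531×1.53×0.527 = 0.527 mol·L⁻¹.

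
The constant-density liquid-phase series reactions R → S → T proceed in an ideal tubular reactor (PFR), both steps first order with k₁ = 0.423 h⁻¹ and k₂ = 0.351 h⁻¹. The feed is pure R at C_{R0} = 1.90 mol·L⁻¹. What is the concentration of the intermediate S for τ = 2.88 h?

The intermediate concentration in a first-order A→B→C sequence is C_S = k₁C_{R0}(e^(−k₁τ) − e^(−k₂τ))/(k₂−k₁).
e^(−k₁τ) = e^(−0.423×2.88) = e^(−1.218) = 0.2958; e^(−k₂τ) = e^(−1.011) = 0.3639.
C_S = 0.423×1.90/(0.351−0.423) × (0.2958−0.3639) = (-11.16)×(-0.06815) = 0.7607 mol·L⁻¹.

0.761 mol·L⁻¹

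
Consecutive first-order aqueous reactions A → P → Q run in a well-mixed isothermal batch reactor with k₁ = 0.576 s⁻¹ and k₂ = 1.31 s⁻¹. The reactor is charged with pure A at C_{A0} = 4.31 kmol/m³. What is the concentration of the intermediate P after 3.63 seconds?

0.389 kmol/m³

The intermediate concentration in a first-order A→B→C sequence is C_P = k₁C_{A0}(e^(−k₁t) − e^(−k₂t))/(k₂−k₁).
e^(−k₁t) = e^(−0.576×3.63) = e^(−2.091) = 0.1236; e^(−k₂t) = e^(−4.755) = 0.008606.
C_P = 0.576×4.31/(1.31−0.576) × (0.1236−0.008606) = 3.382×0.1150 = 0.3889 kmol/m³.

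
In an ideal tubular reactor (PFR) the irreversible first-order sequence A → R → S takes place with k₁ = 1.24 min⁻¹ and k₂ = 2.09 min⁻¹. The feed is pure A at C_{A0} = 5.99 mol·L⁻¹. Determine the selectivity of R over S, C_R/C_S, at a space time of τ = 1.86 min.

0.147

For first-order series with pure A initially, C_R(τ) = k₁C_{A0}/(k₂−k₁)·(e^(−k₁τ) − e^(−k₂τ)).
e^(−k₁τ) = e^(−1.24×1.86) = e^(−2.306) = 0.09962; e^(−k₂τ) = e^(−3.887) = 0.02050.
C_R = 1.24×5.99/(2.09−1.24) × (0.09962−0.02050) = 8.738×0.07912 = 0.6914 mol·L⁻¹.
C_A = C_{A0}e^(−k₁τ) = 0.5967 mol·L⁻¹, so C_S = C_{A0}−C_A−C_R = 4.702 mol·L⁻¹; C_R/C_S = 0.147.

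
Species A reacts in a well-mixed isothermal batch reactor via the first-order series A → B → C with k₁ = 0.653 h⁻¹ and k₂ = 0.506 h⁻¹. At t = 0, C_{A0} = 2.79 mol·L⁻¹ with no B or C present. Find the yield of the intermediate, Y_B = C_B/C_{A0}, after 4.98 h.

The intermediate concentration in a first-order A→B→C sequence is C_B = k₁C_{A0}(e^(−k₁t) − e^(−k₂t))/(k₂−k₁).
e^(−k₁t) = e^(−0.653×4.98) = e^(−3.252) = 0.03870; e^(−k₂t) = e^(−2.520) = 0.08047.
C_B = 0.653×2.79/(0.506−0.653) × (0.03870−0.08047) = (-12.39)×(-0.04177) = 0.5177 mol·L⁻¹.
Y_B = C_B/C_{A0} = 0.5177/2.79 = 0.186.

0.186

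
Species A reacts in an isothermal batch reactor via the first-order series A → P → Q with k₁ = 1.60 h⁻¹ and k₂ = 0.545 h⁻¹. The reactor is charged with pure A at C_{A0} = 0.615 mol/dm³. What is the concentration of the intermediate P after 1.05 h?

0.352 mol/dm³

The intermediate concentration in a first-order A→B→C sequence is C_P = k₁C_{A0}(e^(−k₁t) − e^(−k₂t))/(k₂−k₁).
e^(−k₁t) = e^(−1.60×1.05) = e^(−1.680) = 0.1864; e^(−k₂t) = e^(−0.5723) = 0.5643.
C_P = 1.60×0.615/(0.545−1.60) × (0.1864−0.5643) = (-0.9327)×(-0.3779) = 0.3524 mol/dm³.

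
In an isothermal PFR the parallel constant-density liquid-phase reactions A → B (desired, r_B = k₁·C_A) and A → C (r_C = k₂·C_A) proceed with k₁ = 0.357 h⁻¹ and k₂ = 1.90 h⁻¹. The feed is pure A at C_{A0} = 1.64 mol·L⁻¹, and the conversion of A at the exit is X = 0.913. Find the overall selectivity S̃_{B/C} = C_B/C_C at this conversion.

C_A = C_{A0}(1−X) = 0.1427 mol·L⁻¹.
Both paths are first order in A, so the instantaneous fraction to B is constant: dC_B/d(−C_A) = k₁/(k₁+k₂) = 0.1582.
C_B = 0.1582·(C_{A0}−C_A) = 0.1582×1.497 = 0.237 mol·L⁻¹.
C_C = (C_{A0}−C_A)−C_B = 1.260 mol·L⁻¹; S̃_{B/C} = 0.2368/1.260 = 0.188.

0.188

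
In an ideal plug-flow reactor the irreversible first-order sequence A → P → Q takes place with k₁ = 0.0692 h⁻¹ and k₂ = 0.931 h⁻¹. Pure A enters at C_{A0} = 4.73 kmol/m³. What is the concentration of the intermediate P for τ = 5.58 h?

0.256 kmol/m³

For first-order series with pure A initially, C_P(τ) = k₁C_{A0}/(k₂−k₁)·(e^(−k₁τ) − e^(−k₂τ)).
e^(−k₁τ) = e^(−0.0692×5.58) = e^(−0.3861) = 0.6797; e^(−k₂τ) = e^(−5.195) = 0.005544.
C_P = 0.0692×4.73/(0.931−0.0692) × (0.6797−0.005544) = 0.3798×0.6741 = 0.2560 kmol/m³.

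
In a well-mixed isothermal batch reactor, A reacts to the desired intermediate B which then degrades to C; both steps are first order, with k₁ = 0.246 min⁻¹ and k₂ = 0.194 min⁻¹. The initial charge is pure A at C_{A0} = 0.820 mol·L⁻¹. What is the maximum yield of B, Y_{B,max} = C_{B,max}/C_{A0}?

0.412

For a first-order series the maximum intermediate yield is C_{B,max}/C_{A0} = (k₁/k₂)^[k₂/(k₂−k₁)].
= (0.246/0.194)^(0.194/(0.194−0.246)) = (1.268)^(-3.731) = 0.4123.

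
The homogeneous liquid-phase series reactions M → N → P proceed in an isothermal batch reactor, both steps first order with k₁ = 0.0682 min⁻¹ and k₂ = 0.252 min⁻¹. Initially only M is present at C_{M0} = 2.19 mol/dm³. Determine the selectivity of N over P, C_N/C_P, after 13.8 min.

For first-order series with pure M initially, C_N(t) = k₁C_{M0}/(k₂−k₁)·(e^(−k₁t) − e^(−k₂t)).
e^(−k₁t) = e^(−0.0682×13.8) = e^(−0.9412) = 0.3902; e^(−k₂t) = e^(−3.478) = 0.03088.
C_N = 0.0682×2.19/(0.252−0.0682) × (0.3902−0.03088) = 0.8126×0.3593 = 0.2920 mol/dm³.
C_M = C_{M0}e^(−k₁t) = 0.8545 mol/dm³, so C_P = C_{M0}−C_M−C_N = 1.044 mol/dm³; C_N/C_P = 0.280.

0.280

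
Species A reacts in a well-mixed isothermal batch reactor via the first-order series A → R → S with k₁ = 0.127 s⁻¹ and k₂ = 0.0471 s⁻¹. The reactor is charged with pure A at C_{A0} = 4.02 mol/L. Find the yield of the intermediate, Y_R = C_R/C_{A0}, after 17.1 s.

Solving the coupled first-order balances gives C_R(t) = [k₁/(k₂−k₁)]·C_{A0}·(e^(−k₁t) − e^(−k₂t)).
e^(−k₁t) = e^(−0.127×17.1) = e^(−2.172) = 0.1140; e^(−k₂t) = e^(−0.8054) = 0.4469.
C_R = 0.127×4.02/(0.0471−0.127) × (0.1140−0.4469) = (-6.390)×(-0.3329) = 2.127 mol/L.
Y_R = C_R/C_{A0} = 2.127/4.02 = 0.529.

0.529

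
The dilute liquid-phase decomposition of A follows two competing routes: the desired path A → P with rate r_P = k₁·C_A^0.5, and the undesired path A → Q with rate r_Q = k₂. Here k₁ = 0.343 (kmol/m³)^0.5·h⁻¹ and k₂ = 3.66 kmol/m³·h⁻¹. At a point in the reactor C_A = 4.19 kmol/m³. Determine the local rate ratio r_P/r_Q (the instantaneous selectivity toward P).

0.192

S_{P/Q} = r_P/r_Q = (k₁·C_A^0.5)/(k₂) = (k₁/k₂)·C_A^0.5.
= (0.343×4.190^0.5) / (3.66) = 0.7021/3.660 = 0.192.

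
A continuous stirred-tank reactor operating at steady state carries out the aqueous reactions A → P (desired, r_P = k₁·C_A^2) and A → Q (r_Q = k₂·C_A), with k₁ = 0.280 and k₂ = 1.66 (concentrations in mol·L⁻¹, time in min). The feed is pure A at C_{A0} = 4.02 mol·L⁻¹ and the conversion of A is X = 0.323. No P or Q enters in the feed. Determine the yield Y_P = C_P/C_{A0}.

Exit C_A = C_{A0}(1−X) = 4.02×0.677 = 2.722 mol·L⁻¹.
Rates in a CSTR are evaluated at the outlet concentration: r_P = 0.280×2.722^2 = 2.074, r_Q = 1.66×2.722 = 4.518.
Fraction of consumed A going to P: r_P/(r_P+r_Q) = 0.3146.
C_P = 0.3146·C_{A0}·X = 0.3146×4.02×0.323 = 0.409 mol·L⁻¹; Y_P = C_P/C_{A0} = 0.102.

0.102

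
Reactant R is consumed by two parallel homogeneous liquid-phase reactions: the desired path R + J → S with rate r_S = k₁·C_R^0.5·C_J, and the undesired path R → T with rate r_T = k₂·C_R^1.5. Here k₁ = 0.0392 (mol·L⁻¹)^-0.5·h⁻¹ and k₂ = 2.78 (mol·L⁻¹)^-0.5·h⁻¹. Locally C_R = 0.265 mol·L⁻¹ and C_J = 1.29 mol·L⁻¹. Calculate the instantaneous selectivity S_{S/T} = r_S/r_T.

S_{S/T} = r_S/r_T = (k₁·C_R^0.5·C_J)/(k₂·C_R^1.5) = (k₁/k₂)·C_R⁻¹·C_J.
= (0.0392×0.2650^0.5×1.290) / (2.78×0.2650^1.5) = 0.02603/0.3792 = 0.0686.
The undesired path is higher order in R, so low C_R (CSTR or dilute feed) favours S.

0.0686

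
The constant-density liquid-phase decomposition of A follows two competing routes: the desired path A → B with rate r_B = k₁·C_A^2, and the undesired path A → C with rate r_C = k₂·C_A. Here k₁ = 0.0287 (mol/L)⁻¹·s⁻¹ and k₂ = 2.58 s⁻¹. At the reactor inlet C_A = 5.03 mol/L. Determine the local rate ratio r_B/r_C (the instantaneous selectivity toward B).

0.0560

S_{B/C} = r_B/r_C = (k₁·C_A^2)/(k₂·C_A) = (k₁/k₂)·C_A.
= (0.0287×5.030^2) / (2.58×5.030) = 0.7261/12.98 = 0.0560.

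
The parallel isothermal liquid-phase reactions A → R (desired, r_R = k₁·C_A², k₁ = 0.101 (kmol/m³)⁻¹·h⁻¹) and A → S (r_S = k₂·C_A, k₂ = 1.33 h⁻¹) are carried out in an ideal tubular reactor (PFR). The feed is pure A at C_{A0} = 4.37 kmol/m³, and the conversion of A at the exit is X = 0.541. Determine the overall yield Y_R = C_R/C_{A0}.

0.105

C_A = C_{A0}(1−X) = 2.006 kmol/m³.
Along a PFR/batch, dC_S/dC_A = −r_S/(r_R+r_S) = −k₂/(k₂+k₁·C_A).
Integrating from C_{A0} to C_A: C_S = (1.33/0.101)·ln[(1.33+0.101·4.37)/(1.33+0.101·2.01)] = 13.17·ln(1.771/1.533) = 1.907 kmol/m³.
Then C_R = (C_{A0}−C_A) − C_S = 2.364 − 1.907 = 0.4575 kmol/m³.
Y_R = C_R/C_{A0} = 0.4575/4.37 = 0.105.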